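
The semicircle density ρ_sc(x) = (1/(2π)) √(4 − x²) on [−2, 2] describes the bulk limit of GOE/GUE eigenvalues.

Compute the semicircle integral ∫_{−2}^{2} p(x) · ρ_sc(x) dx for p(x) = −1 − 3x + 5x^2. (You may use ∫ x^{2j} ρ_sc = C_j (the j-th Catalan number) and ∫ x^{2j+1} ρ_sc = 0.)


Write p(x) = Σ a_i x^i, split into monomials and integrate each against ρ_sc separately.
Using ∫ x^{2j} ρ_sc = C_j = (1/(j+1)) C(2j, j) (Catalan numbers) and ∫ x^{2j+1} ρ_sc = 0 (odd monomials vanish by symmetry):
  i = 0 (even): a_0 · C_{0} = -1 · 1 = -1
  i = 1 (odd): ∫ x^1 ρ_sc = 0 (vanishes)
  i = 2 (even): a_2 · C_{1} = 5 · 1 = 5

Summing the contributions: ∫_{−2}^{2} p(x) ρ_sc(x) dx = (-1) + 5 = 4.


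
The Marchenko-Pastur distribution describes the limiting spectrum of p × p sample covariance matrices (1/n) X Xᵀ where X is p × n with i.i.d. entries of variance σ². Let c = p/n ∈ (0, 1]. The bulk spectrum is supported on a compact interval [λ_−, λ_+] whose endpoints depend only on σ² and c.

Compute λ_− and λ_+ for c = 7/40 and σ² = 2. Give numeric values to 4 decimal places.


c = 7/40 = 0.175000; √c = 0.418330.
λ_− = σ² (1 − √c)² = 2 · (1 − 0.418330)² = 2 · (0.581670)² = 0.676680.
λ_+ = σ² (1 + √c)² = 2 · (1 + 0.418330)² = 2 · (1.418330)² = 4.023320.

Rounded to 4 decimal places: λ_− ≈ 0.6767, λ_+ ≈ 4.0233.


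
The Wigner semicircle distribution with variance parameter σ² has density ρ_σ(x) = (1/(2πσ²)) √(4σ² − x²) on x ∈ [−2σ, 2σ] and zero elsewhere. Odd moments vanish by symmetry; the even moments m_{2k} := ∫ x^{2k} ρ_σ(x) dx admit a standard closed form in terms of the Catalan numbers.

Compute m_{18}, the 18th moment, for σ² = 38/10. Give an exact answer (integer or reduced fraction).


By the scaled semicircle moment identity, m_{2k} = σ^{2k} · C_k with k = 9.
C_9 = (1/(k+1)) · C(2k, k) = (1/10) · C(18, 9) = (1/10) · 48620 = 4862.
σ^{2k} = (σ²)^k = (38/10)^9 = 322687697779/1953125.

Therefore m_{18} = σ^{18} · C_9 = (322687697779/1953125) · 4862 = 1568907586601498/1953125.


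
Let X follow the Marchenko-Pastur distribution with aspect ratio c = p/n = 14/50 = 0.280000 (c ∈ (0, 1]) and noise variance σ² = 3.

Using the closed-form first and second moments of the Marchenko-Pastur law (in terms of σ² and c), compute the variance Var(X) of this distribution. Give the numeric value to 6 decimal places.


Recall the MP moments m_1 = E[X] = σ² and m_2 = E[X²] = σ⁴ (1 + c).
m_1 = E[X] = σ² = 3, so m_1² = 9.
m_2 = E[X²] = σ⁴ (1 + c) = 9 · (1 + 0.280000) = 9 · 1.280000 = 11.520000.
(Note m_2 − m_1² simplifies to c · σ⁴ = 0.280000 · 9.)

Var(X) = m_2 − m_1² = 11.520000 − 9 = 2.520000.


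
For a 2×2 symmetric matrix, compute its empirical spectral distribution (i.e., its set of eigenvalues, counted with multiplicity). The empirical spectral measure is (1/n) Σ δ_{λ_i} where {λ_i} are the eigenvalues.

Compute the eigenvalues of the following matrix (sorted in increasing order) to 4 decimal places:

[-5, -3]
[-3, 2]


Since M is real symmetric, both eigenvalues are real; they are the roots of det(λI − M) = λ² − (tr M) λ + det M.
tr M = -5 + 2 = -3.
det M = (-5)·2 − (-3)² = -10 − 9 = -19.
Characteristic polynomial: λ² + 3λ − 19 = 0.
Discriminant Δ = (tr M)² − 4·det M = 9 − (-76) = 85; √Δ = 9.219544.
λ = (tr M ± √Δ)/2 = (-3 ± 9.219544)/2, giving (tr M − √Δ)/2 = -6.1098 and (tr M + √Δ)/2 = 3.1098.

Eigenvalues sorted in increasing order: [-6.1098, 3.1098].


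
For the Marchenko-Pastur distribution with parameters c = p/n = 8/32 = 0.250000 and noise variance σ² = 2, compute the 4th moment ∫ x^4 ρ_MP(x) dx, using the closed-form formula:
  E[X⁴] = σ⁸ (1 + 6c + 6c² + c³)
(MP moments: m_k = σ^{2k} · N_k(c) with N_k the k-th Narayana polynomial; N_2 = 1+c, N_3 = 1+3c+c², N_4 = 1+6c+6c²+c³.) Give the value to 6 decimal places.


E[X⁴] = σ⁸ (1 + 6c + 6c² + c³) (fourth MP moment). With σ² = 2 (so σ⁸ = 16) and c = 8/32 = 0.250000: E[X⁴] = 16 · (1 + 6·0.250000 + 6·(0.250000)² + (0.250000)³) = 16 · 2.890625.

So E[X^4] = 46.250000.


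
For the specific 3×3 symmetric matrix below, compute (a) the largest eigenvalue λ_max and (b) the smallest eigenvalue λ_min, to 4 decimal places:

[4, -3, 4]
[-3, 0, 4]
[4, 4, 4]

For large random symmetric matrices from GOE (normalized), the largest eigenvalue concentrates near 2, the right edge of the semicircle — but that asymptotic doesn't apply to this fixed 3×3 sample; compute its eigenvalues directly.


Since M is real symmetric, all three eigenvalues are real; they are the roots of det(λI − M) = λ³ − (tr M) λ² + s λ − det M, where s is the sum of the principal 2×2 minors.
tr M = 4 + 0 + 4 = 8.
s = (4·0 − (-3)²) + (4·4 − 4²) + (0·4 − 4²) = -9 + 0 + (-16) = -25.
det M (expand along row 1) = 4·(-16) − (-3)·(-28) + 4·(-12) = -196.
Characteristic polynomial: λ³ − 8λ² − 25λ + 196 = 0.
Substitute λ = y + (tr M)/3 = y + 2.666667 to remove the quadratic term: y³ + p·y + q = 0 with p = s − (tr M)²/3 = -46.333333 and q = −2(tr M)³/27 + (tr M)·s/3 − det M = 91.407407.
Three real roots ⇒ use the trigonometric (Viète) form: r = 2√(−p/3) = 7.859884, φ = arccos(3q/(p·r)) = arccos(-0.752997) = 2.423400 rad.
y_k = r·cos(φ/3 − 2πk/3) for k = 0, 1, 2 gives y = 5.431888, 2.203840, -7.635728.
λ_k = y_k + 2.666667 gives λ = 8.0986, 4.8705, -4.9691 (check: the sum is 8.0000 = tr M).

Hence λ_max = 8.0986 and λ_min = -4.9691.


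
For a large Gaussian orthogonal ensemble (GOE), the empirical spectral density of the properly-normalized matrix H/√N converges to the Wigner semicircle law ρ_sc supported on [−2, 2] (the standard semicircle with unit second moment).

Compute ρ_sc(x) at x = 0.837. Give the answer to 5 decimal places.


ρ_sc(x) = (1/(2π)) √(4 − x²). With x = 0.837:
  4 − x² = 4 − (0.837)² = 4 − 0.700569 = 3.299431.
  √(4 − x²) = 1.816434.
  1/(2π) = 0.159155.
  ρ_sc(0.837) = 0.159155 · 1.816434 = 0.289094.

Rounded to 5 decimal places: ρ_sc(0.837) ≈ 0.28909.


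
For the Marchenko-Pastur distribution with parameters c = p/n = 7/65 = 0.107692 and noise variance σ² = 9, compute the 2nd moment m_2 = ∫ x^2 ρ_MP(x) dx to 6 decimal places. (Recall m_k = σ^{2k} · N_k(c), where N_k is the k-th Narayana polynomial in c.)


E[X²] = σ⁴ (1 + c) (second MP moment). With σ² = 9 (so σ⁴ = 81) and c = 7/65 = 0.107692: E[X²] = 81 · (1 + 0.107692) = 81 · 1.107692.

So E[X^2] = 89.723077.


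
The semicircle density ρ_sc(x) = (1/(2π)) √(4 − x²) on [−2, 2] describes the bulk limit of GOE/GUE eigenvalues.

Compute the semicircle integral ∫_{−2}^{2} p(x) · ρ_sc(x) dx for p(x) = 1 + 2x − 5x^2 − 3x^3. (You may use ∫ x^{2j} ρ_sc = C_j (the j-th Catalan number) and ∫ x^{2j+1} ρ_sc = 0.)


Write p(x) = Σ a_i x^i, split into monomials and integrate each against ρ_sc separately.
Using ∫ x^{2j} ρ_sc = C_j = (1/(j+1)) C(2j, j) (Catalan numbers) and ∫ x^{2j+1} ρ_sc = 0 (odd monomials vanish by symmetry):
  i = 0 (even): a_0 · C_{0} = 1 · 1 = 1
  i = 1 (odd): ∫ x^1 ρ_sc = 0 (vanishes)
  i = 2 (even): a_2 · C_{1} = -5 · 1 = -5
  i = 3 (odd): ∫ x^3 ρ_sc = 0 (vanishes)

Summing the contributions: ∫_{−2}^{2} p(x) ρ_sc(x) dx = 1 + (-5) = -4.


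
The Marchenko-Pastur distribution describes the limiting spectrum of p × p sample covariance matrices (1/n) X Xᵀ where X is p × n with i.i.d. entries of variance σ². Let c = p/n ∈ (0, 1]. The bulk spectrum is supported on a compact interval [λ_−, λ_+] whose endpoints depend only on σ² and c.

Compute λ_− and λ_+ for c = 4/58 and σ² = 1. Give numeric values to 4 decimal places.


c = 4/58 = 0.068966; √c = 0.262613.
λ_− = σ² (1 − √c)² = 1 · (1 − 0.262613)² = 1 · (0.737387)² = 0.543740.
λ_+ = σ² (1 + √c)² = 1 · (1 + 0.262613)² = 1 · (1.262613)² = 1.594191.

Rounded to 4 decimal places: λ_− ≈ 0.5437, λ_+ ≈ 1.5942.


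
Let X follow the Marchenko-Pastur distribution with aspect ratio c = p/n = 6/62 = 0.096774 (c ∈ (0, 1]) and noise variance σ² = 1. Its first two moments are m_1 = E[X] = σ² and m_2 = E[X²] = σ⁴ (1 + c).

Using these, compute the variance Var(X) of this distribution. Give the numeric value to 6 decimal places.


m_1 = E[X] = σ² = 1, so m_1² = 1.
m_2 = E[X²] = σ⁴ (1 + c) = 1 · (1 + 0.096774) = 1 · 1.096774 = 1.096774.
(Note m_2 − m_1² simplifies to c · σ⁴ = 0.096774 · 1.)

Var(X) = m_2 − m_1² = 1.096774 − 1 = 0.096774.


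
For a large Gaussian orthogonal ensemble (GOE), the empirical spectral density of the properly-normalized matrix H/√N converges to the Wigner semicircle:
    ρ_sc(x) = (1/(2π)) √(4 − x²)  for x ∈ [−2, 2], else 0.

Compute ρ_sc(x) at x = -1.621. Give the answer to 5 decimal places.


ρ_sc(x) = (1/(2π)) √(4 − x²). With x = -1.621:
  4 − x² = 4 − (-1.621)² = 4 − 2.627641 = 1.372359.
  √(4 − x²) = 1.171477.
  1/(2π) = 0.159155.
  ρ_sc(-1.621) = 0.159155 · 1.171477 = 0.186446.

Rounded to 5 decimal places: ρ_sc(-1.621) ≈ 0.18645.


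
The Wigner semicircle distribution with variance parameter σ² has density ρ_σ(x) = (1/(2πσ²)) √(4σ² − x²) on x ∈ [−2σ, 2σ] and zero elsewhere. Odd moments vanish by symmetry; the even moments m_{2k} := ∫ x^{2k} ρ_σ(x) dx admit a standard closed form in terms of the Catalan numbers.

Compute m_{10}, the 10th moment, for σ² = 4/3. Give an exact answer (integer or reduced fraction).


By the scaled semicircle moment identity, m_{2k} = σ^{2k} · C_k with k = 5.
C_5 = (1/(k+1)) · C(2k, k) = (1/6) · C(10, 5) = (1/6) · 252 = 42.
σ^{2k} = (σ²)^k = (4/3)^5 = 1024/243.

Therefore m_{10} = σ^{10} · C_5 = (1024/243) · 42 = 14336/81.


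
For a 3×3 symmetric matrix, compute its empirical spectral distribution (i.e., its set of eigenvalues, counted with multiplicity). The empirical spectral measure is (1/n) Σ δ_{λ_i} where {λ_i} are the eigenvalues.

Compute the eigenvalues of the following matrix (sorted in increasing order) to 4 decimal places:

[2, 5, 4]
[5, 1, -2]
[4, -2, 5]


Since M is real symmetric, all three eigenvalues are real; they are the roots of det(λI − M) = λ³ − (tr M) λ² + s λ − det M, where s is the sum of the principal 2×2 minors.
tr M = 2 + 1 + 5 = 8.
s = (2·1 − 5²) + (2·5 − 4²) + (1·5 − (-2)²) = -23 + (-6) + 1 = -28.
det M (expand along row 1) = 2·1 − 5·33 + 4·(-14) = -219.
Characteristic polynomial: λ³ − 8λ² − 28λ + 219 = 0.
Substitute λ = y + (tr M)/3 = y + 2.666667 to remove the quadratic term: y³ + p·y + q = 0 with p = s − (tr M)²/3 = -49.333333 and q = −2(tr M)³/27 + (tr M)·s/3 − det M = 106.407407.
Three real roots ⇒ use the trigonometric (Viète) form: r = 2√(−p/3) = 8.110350, φ = arccos(3q/(p·r)) = arccos(-0.797835) = 2.494492 rad.
y_k = r·cos(φ/3 − 2πk/3) for k = 0, 1, 2 gives y = 5.464512, 2.457895, -7.922407.
λ_k = y_k + 2.666667 gives λ = 8.1312, 5.1246, -5.2557 (check: the sum is 8.0000 = tr M).

Eigenvalues sorted in increasing order: [-5.2557, 5.1246, 8.1312].


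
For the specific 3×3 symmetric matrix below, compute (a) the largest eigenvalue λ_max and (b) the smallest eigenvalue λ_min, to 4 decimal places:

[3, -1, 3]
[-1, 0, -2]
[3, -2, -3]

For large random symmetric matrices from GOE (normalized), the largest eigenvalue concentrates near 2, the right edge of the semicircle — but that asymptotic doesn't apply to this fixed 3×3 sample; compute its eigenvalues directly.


Since M is real symmetric, all three eigenvalues are real; they are the roots of det(λI − M) = λ³ − (tr M) λ² + s λ − det M, where s is the sum of the principal 2×2 minors.
tr M = 3 + 0 + (-3) = 0.
s = (3·0 − (-1)²) + (3·(-3) − 3²) + (0·(-3) − (-2)²) = -1 + (-18) + (-4) = -23.
det M (expand along row 1) = 3·(-4) − (-1)·9 + 3·2 = 3.
Characteristic polynomial: λ³ − 23λ − 3 = 0.
Substitute λ = y + (tr M)/3 = y + 0.000000 to remove the quadratic term: y³ + p·y + q = 0 with p = s − (tr M)²/3 = -23.000000 and q = −2(tr M)³/27 + (tr M)·s/3 − det M = -3.000000.
Three real roots ⇒ use the trigonometric (Viète) form: r = 2√(−p/3) = 5.537749, φ = arccos(3q/(p·r)) = arccos(0.070661) = 1.500076 rad.
y_k = r·cos(φ/3 − 2πk/3) for k = 0, 1, 2 gives y = 4.859765, -0.130531, -4.729233.
λ_k = y_k + 0.000000 gives λ = 4.8598, -0.1305, -4.7292 (check: the sum is 0.0000 = tr M).

Hence λ_max = 4.8598 and λ_min = -4.7292.


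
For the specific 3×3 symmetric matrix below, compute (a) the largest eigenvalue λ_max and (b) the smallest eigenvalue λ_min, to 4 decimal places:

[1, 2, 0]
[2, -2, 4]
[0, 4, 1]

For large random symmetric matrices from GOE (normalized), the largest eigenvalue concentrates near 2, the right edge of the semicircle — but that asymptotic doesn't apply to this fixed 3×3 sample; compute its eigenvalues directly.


Since M is real symmetric, all three eigenvalues are real; they are the roots of det(λI − M) = λ³ − (tr M) λ² + s λ − det M, where s is the sum of the principal 2×2 minors.
tr M = 1 + (-2) + 1 = 0.
s = (1·(-2) − 2²) + (1·1 − 0²) + ((-2)·1 − 4²) = -6 + 1 + (-18) = -23.
det M (expand along row 1) = 1·(-18) − 2·2 + 0·8 = -22.
Characteristic polynomial: λ³ − 23λ + 22 = 0.
Substitute λ = y + (tr M)/3 = y + 0.000000 to remove the quadratic term: y³ + p·y + q = 0 with p = s − (tr M)²/3 = -23.000000 and q = −2(tr M)³/27 + (tr M)·s/3 − det M = 22.000000.
Three real roots ⇒ use the trigonometric (Viète) form: r = 2√(−p/3) = 5.537749, φ = arccos(3q/(p·r)) = arccos(-0.518183) = 2.115521 rad.
y_k = r·cos(φ/3 − 2πk/3) for k = 0, 1, 2 gives y = 4.216991, 1.000000, -5.216991.
λ_k = y_k + 0.000000 gives λ = 4.2170, 1.0000, -5.2170 (check: the sum is 0.0000 = tr M).

Hence λ_max = 4.2170 and λ_min = -5.2170.


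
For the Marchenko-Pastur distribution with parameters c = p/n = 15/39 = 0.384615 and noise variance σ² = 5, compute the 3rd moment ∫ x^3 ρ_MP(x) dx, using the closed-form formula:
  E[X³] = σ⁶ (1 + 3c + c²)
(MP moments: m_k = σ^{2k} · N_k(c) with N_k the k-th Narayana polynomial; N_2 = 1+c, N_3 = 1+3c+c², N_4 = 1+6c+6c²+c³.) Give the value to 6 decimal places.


E[X³] = σ⁶ (1 + 3c + c²) (third MP moment). With σ² = 5 (so σ⁶ = 125) and c = 15/39 = 0.384615: E[X³] = 125 · (1 + 3·0.384615 + (0.384615)²) = 125 · 2.301775.

So E[X^3] = 287.721893.


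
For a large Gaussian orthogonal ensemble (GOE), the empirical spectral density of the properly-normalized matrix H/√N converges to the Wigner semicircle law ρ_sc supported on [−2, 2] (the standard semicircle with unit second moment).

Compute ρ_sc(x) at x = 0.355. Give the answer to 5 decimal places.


ρ_sc(x) = (1/(2π)) √(4 − x²). With x = 0.355:
  4 − x² = 4 − (0.355)² = 4 − 0.126025 = 3.873975.
  √(4 − x²) = 1.968242.
  1/(2π) = 0.159155.
  ρ_sc(0.355) = 0.159155 · 1.968242 = 0.313255.

Rounded to 5 decimal places: ρ_sc(0.355) ≈ 0.31326.


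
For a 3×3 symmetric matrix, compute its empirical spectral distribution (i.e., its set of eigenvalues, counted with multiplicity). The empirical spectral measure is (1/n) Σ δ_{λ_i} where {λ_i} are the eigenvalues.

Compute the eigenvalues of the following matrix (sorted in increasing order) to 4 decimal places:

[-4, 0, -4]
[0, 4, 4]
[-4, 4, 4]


Since M is real symmetric, all three eigenvalues are real; they are the roots of det(λI − M) = λ³ − (tr M) λ² + s λ − det M, where s is the sum of the principal 2×2 minors.
tr M = -4 + 4 + 4 = 4.
s = ((-4)·4 − 0²) + ((-4)·4 − (-4)²) + (4·4 − 4²) = -16 + (-32) + 0 = -48.
det M (expand along row 1) = (-4)·0 − 0·16 + (-4)·16 = -64.
Characteristic polynomial: λ³ − 4λ² − 48λ + 64 = 0.
Substitute λ = y + (tr M)/3 = y + 1.333333 to remove the quadratic term: y³ + p·y + q = 0 with p = s − (tr M)²/3 = -53.333333 and q = −2(tr M)³/27 + (tr M)·s/3 − det M = -4.740741.
Three real roots ⇒ use the trigonometric (Viète) form: r = 2√(−p/3) = 8.432740, φ = arccos(3q/(p·r)) = arccos(0.031623) = 1.539168 rad.
y_k = r·cos(φ/3 − 2πk/3) for k = 0, 1, 2 gives y = 7.347013, -0.088902, -7.258111.
λ_k = y_k + 1.333333 gives λ = 8.6803, 1.2444, -5.9248 (check: the sum is 4.0000 = tr M).

Eigenvalues sorted in increasing order: [-5.9248, 1.2444, 8.6803].


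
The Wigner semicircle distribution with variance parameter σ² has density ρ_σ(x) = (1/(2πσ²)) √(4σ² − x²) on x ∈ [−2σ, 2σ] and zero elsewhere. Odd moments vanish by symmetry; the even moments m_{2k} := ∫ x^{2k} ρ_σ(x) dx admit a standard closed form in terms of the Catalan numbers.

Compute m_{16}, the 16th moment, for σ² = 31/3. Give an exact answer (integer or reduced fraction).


By the scaled semicircle moment identity, m_{2k} = σ^{2k} · C_k with k = 8.
C_8 = (1/(k+1)) · C(2k, k) = (1/9) · C(16, 8) = (1/9) · 12870 = 1430.
σ^{2k} = (σ²)^k = (31/3)^8 = 852891037441/6561.

Therefore m_{16} = σ^{16} · C_8 = (852891037441/6561) · 1430 = 1219634183540630/6561.


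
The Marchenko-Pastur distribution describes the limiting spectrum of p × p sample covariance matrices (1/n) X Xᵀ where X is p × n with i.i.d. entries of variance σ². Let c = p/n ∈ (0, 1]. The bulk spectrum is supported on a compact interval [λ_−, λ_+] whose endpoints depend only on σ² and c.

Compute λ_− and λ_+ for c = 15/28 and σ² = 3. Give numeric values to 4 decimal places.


c = 15/28 = 0.535714; √c = 0.731925.
λ_− = σ² (1 − √c)² = 3 · (1 − 0.731925)² = 3 · (0.268075)² = 0.215593.
λ_+ = σ² (1 + √c)² = 3 · (1 + 0.731925)² = 3 · (1.731925)² = 8.998693.

Rounded to 4 decimal places: λ_− ≈ 0.2156, λ_+ ≈ 8.9987.


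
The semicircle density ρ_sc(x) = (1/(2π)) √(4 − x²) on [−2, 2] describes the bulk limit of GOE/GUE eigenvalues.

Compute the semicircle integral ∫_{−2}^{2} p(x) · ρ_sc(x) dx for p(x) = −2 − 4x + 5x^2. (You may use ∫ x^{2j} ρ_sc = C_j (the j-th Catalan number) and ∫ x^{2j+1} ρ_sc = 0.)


Write p(x) = Σ a_i x^i, split into monomials and integrate each against ρ_sc separately.
Using ∫ x^{2j} ρ_sc = C_j = (1/(j+1)) C(2j, j) (Catalan numbers) and ∫ x^{2j+1} ρ_sc = 0 (odd monomials vanish by symmetry):
  i = 0 (even): a_0 · C_{0} = -2 · 1 = -2
  i = 1 (odd): ∫ x^1 ρ_sc = 0 (vanishes)
  i = 2 (even): a_2 · C_{1} = 5 · 1 = 5

Summing the contributions: ∫_{−2}^{2} p(x) ρ_sc(x) dx = (-2) + 5 = 3.


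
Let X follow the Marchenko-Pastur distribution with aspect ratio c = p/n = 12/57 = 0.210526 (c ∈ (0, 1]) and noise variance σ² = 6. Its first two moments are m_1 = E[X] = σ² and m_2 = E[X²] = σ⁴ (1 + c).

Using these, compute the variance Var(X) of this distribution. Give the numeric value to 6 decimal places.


m_1 = E[X] = σ² = 6, so m_1² = 36.
m_2 = E[X²] = σ⁴ (1 + c) = 36 · (1 + 0.210526) = 36 · 1.210526 = 43.578947.
(Note m_2 − m_1² simplifies to c · σ⁴ = 0.210526 · 36.)

Var(X) = m_2 − m_1² = 43.578947 − 36 = 7.578947.


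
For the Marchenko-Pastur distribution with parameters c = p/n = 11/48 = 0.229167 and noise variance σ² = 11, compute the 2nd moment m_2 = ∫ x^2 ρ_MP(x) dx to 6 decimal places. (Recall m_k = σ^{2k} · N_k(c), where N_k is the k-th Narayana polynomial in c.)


E[X²] = σ⁴ (1 + c) (second MP moment). With σ² = 11 (so σ⁴ = 121) and c = 11/48 = 0.229167: E[X²] = 121 · (1 + 0.229167) = 121 · 1.229167.

So E[X^2] = 148.729167.


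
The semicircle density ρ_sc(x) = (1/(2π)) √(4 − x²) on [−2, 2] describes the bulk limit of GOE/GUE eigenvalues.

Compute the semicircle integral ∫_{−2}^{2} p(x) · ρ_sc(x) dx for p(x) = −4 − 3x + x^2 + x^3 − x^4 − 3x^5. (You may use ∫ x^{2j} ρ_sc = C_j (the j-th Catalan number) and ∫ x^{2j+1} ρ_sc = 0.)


Write p(x) = Σ a_i x^i, split into monomials and integrate each against ρ_sc separately.
Using ∫ x^{2j} ρ_sc = C_j = (1/(j+1)) C(2j, j) (Catalan numbers) and ∫ x^{2j+1} ρ_sc = 0 (odd monomials vanish by symmetry):
  i = 0 (even): a_0 · C_{0} = -4 · 1 = -4
  i = 1 (odd): ∫ x^1 ρ_sc = 0 (vanishes)
  i = 2 (even): a_2 · C_{1} = 1 · 1 = 1
  i = 3 (odd): ∫ x^3 ρ_sc = 0 (vanishes)
  i = 4 (even): a_4 · C_{2} = -1 · 2 = -2
  i = 5 (odd): ∫ x^5 ρ_sc = 0 (vanishes)

Summing the contributions: ∫_{−2}^{2} p(x) ρ_sc(x) dx = (-4) + 1 + (-2) = -5.


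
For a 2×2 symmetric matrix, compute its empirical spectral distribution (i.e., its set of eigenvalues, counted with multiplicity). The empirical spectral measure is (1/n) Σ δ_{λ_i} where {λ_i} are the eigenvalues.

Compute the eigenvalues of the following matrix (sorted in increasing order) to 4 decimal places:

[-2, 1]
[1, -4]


Since M is real symmetric, both eigenvalues are real; they are the roots of det(λI − M) = λ² − (tr M) λ + det M.
tr M = -2 + (-4) = -6.
det M = (-2)·(-4) − 1² = 8 − 1 = 7.
Characteristic polynomial: λ² + 6λ + 7 = 0.
Discriminant Δ = (tr M)² − 4·det M = 36 − 28 = 8; √Δ = 2.828427.
λ = (tr M ± √Δ)/2 = (-6 ± 2.828427)/2, giving (tr M − √Δ)/2 = -4.4142 and (tr M + √Δ)/2 = -1.5858.

Eigenvalues sorted in increasing order: [-4.4142, -1.5858].


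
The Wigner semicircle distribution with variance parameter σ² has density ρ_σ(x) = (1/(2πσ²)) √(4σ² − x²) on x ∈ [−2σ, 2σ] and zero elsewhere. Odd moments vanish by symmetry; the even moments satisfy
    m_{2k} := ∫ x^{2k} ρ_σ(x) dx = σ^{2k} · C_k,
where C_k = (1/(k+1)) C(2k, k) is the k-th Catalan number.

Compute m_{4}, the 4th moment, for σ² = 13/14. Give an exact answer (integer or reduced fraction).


By the scaled semicircle moment identity, m_{2k} = σ^{2k} · C_k with k = 2.
C_2 = (1/(k+1)) · C(2k, k) = (1/3) · C(4, 2) = (1/3) · 6 = 2.
σ^{2k} = (σ²)^k = (13/14)^2 = 169/196.

Therefore m_{4} = σ^{4} · C_2 = (169/196) · 2 = 169/98.


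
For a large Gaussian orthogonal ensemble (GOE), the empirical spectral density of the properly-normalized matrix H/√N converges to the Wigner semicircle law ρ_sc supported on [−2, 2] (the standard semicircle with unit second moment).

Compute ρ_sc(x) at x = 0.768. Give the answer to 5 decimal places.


ρ_sc(x) = (1/(2π)) √(4 − x²). With x = 0.768:
  4 − x² = 4 − (0.768)² = 4 − 0.589824 = 3.410176.
  √(4 − x²) = 1.846666.
  1/(2π) = 0.159155.
  ρ_sc(0.768) = 0.159155 · 1.846666 = 0.293906.

Rounded to 5 decimal places: ρ_sc(0.768) ≈ 0.29391.


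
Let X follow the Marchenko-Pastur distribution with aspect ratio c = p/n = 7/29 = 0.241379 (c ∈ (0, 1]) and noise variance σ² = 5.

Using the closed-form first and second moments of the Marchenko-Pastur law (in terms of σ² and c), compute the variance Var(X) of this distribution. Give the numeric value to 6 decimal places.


Recall the MP moments m_1 = E[X] = σ² and m_2 = E[X²] = σ⁴ (1 + c).
m_1 = E[X] = σ² = 5, so m_1² = 25.
m_2 = E[X²] = σ⁴ (1 + c) = 25 · (1 + 0.241379) = 25 · 1.241379 = 31.034483.
(Note m_2 − m_1² simplifies to c · σ⁴ = 0.241379 · 25.)

Var(X) = m_2 − m_1² = 31.034483 − 25 = 6.034483.


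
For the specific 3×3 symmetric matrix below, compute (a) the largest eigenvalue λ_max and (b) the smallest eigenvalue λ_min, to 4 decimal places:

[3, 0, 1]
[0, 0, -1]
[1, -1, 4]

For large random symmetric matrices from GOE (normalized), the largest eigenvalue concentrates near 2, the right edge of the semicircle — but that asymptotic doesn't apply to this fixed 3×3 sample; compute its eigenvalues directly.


Since M is real symmetric, all three eigenvalues are real; they are the roots of det(λI − M) = λ³ − (tr M) λ² + s λ − det M, where s is the sum of the principal 2×2 minors.
tr M = 3 + 0 + 4 = 7.
s = (3·0 − 0²) + (3·4 − 1²) + (0·4 − (-1)²) = 0 + 11 + (-1) = 10.
det M (expand along row 1) = 3·(-1) − 0·1 + 1·0 = -3.
Characteristic polynomial: λ³ − 7λ² + 10λ + 3 = 0.
Substitute λ = y + (tr M)/3 = y + 2.333333 to remove the quadratic term: y³ + p·y + q = 0 with p = s − (tr M)²/3 = -6.333333 and q = −2(tr M)³/27 + (tr M)·s/3 − det M = 0.925926.
Three real roots ⇒ use the trigonometric (Viète) form: r = 2√(−p/3) = 2.905933, φ = arccos(3q/(p·r)) = arccos(-0.150931) = 1.722307 rad.
y_k = r·cos(φ/3 − 2πk/3) for k = 0, 1, 2 gives y = 2.440054, 0.146697, -2.586751.
λ_k = y_k + 2.333333 gives λ = 4.7734, 2.4800, -0.2534 (check: the sum is 7.0000 = tr M).

Hence λ_max = 4.7734 and λ_min = -0.2534.


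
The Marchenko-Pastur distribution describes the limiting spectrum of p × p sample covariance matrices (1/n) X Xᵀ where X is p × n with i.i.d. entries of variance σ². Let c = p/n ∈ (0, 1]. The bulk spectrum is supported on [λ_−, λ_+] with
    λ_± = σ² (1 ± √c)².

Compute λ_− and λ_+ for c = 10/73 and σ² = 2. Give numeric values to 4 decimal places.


c = 10/73 = 0.136986; √c = 0.370117.
λ_− = σ² (1 − √c)² = 2 · (1 − 0.370117)² = 2 · (0.629883)² = 0.793506.
λ_+ = σ² (1 + √c)² = 2 · (1 + 0.370117)² = 2 · (1.370117)² = 3.754439.

Rounded to 4 decimal places: λ_− ≈ 0.7935, λ_+ ≈ 3.7544.


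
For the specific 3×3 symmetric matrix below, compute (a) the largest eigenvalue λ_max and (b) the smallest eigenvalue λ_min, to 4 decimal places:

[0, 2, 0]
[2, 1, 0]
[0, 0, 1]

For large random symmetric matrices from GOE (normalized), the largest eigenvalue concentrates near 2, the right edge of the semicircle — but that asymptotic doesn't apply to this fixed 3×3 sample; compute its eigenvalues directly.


Since M is real symmetric, all three eigenvalues are real; they are the roots of det(λI − M) = λ³ − (tr M) λ² + s λ − det M, where s is the sum of the principal 2×2 minors.
tr M = 0 + 1 + 1 = 2.
s = (0·1 − 2²) + (0·1 − 0²) + (1·1 − 0²) = -4 + 0 + 1 = -3.
det M (expand along row 1) = 0·1 − 2·2 + 0·0 = -4.
Characteristic polynomial: λ³ − 2λ² − 3λ + 4 = 0.
Substitute λ = y + (tr M)/3 = y + 0.666667 to remove the quadratic term: y³ + p·y + q = 0 with p = s − (tr M)²/3 = -4.333333 and q = −2(tr M)³/27 + (tr M)·s/3 − det M = 1.407407.
Three real roots ⇒ use the trigonometric (Viète) form: r = 2√(−p/3) = 2.403701, φ = arccos(3q/(p·r)) = arccos(-0.405358) = 1.988167 rad.
y_k = r·cos(φ/3 − 2πk/3) for k = 0, 1, 2 gives y = 1.894886, 0.333333, -2.228219.
λ_k = y_k + 0.666667 gives λ = 2.5616, 1.0000, -1.5616 (check: the sum is 2.0000 = tr M).

Hence λ_max = 2.5616 and λ_min = -1.5616.


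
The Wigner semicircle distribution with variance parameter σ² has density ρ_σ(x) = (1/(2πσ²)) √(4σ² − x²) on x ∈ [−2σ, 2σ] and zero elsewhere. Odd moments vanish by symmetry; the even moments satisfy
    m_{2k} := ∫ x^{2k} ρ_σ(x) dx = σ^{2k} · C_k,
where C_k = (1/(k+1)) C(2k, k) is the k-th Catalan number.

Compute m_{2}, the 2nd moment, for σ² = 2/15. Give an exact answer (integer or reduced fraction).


By the scaled semicircle moment identity, m_{2k} = σ^{2k} · C_k with k = 1.
C_1 = (1/(k+1)) · C(2k, k) = (1/2) · C(2, 1) = (1/2) · 2 = 1.
σ^{2k} = (σ²)^k = (2/15)^1 = 2/15.

Therefore m_{2} = σ^{2} · C_1 = (2/15) · 1 = 2/15.


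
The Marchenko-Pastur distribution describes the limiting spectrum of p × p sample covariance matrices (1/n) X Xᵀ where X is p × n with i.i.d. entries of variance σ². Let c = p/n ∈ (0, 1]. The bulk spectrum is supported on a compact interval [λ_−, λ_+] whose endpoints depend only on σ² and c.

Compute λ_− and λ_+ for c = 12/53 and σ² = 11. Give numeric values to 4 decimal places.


c = 12/53 = 0.226415; √c = 0.475831.
λ_− = σ² (1 − √c)² = 11 · (1 − 0.475831)² = 11 · (0.524169)² = 3.022285.
λ_+ = σ² (1 + √c)² = 11 · (1 + 0.475831)² = 11 · (1.475831)² = 23.958847.

Rounded to 4 decimal places: λ_− ≈ 3.0223, λ_+ ≈ 23.9588.


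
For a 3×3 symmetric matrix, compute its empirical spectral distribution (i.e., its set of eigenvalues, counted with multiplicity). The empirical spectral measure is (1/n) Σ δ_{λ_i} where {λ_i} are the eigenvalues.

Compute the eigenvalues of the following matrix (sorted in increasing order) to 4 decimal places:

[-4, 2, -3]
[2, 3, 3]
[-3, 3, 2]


Since M is real symmetric, all three eigenvalues are real; they are the roots of det(λI − M) = λ³ − (tr M) λ² + s λ − det M, where s is the sum of the principal 2×2 minors.
tr M = -4 + 3 + 2 = 1.
s = ((-4)·3 − 2²) + ((-4)·2 − (-3)²) + (3·2 − 3²) = -16 + (-17) + (-3) = -36.
det M (expand along row 1) = (-4)·(-3) − 2·13 + (-3)·15 = -59.
Characteristic polynomial: λ³ − λ² − 36λ + 59 = 0.
Substitute λ = y + (tr M)/3 = y + 0.333333 to remove the quadratic term: y³ + p·y + q = 0 with p = s − (tr M)²/3 = -36.333333 and q = −2(tr M)³/27 + (tr M)·s/3 − det M = 46.925926.
Three real roots ⇒ use the trigonometric (Viète) form: r = 2√(−p/3) = 6.960204, φ = arccos(3q/(p·r)) = arccos(-0.556682) = 2.161182 rad.
y_k = r·cos(φ/3 − 2πk/3) for k = 0, 1, 2 gives y = 5.230913, 1.360911, -6.591824.
λ_k = y_k + 0.333333 gives λ = 5.5642, 1.6942, -6.2585 (check: the sum is 1.0000 = tr M).

Eigenvalues sorted in increasing order: [-6.2585, 1.6942, 5.5642].


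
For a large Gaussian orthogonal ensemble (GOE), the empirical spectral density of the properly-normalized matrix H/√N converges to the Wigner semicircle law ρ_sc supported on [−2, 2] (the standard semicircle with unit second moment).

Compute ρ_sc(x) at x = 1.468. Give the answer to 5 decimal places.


ρ_sc(x) = (1/(2π)) √(4 − x²). With x = 1.468:
  4 − x² = 4 − (1.468)² = 4 − 2.155024 = 1.844976.
  √(4 − x²) = 1.358299.
  1/(2π) = 0.159155.
  ρ_sc(1.468) = 0.159155 · 1.358299 = 0.216180.

Rounded to 5 decimal places: ρ_sc(1.468) ≈ 0.21618.


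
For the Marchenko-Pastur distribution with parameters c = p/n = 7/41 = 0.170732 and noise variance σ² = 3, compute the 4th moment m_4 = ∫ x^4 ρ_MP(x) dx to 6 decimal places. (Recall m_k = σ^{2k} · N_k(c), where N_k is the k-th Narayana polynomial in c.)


E[X⁴] = σ⁸ (1 + 6c + 6c² + c³) (fourth MP moment). With σ² = 3 (so σ⁸ = 81) and c = 7/41 = 0.170732: E[X⁴] = 81 · (1 + 6·0.170732 + 6·(0.170732)² + (0.170732)³) = 81 · 2.204263.

So E[X^4] = 178.545291.


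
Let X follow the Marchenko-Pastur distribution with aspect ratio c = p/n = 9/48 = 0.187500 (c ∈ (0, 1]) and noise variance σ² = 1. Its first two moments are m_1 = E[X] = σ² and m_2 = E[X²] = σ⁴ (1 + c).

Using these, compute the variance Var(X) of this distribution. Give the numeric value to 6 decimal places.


m_1 = E[X] = σ² = 1, so m_1² = 1.
m_2 = E[X²] = σ⁴ (1 + c) = 1 · (1 + 0.187500) = 1 · 1.187500 = 1.187500.
(Note m_2 − m_1² simplifies to c · σ⁴ = 0.187500 · 1.)

Var(X) = m_2 − m_1² = 1.187500 − 1 = 0.187500.


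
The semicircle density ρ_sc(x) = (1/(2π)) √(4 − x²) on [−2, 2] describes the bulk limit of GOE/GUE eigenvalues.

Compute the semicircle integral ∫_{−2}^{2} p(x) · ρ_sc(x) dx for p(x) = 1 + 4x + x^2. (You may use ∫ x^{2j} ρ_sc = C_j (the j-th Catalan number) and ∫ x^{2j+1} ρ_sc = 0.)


Write p(x) = Σ a_i x^i, split into monomials and integrate each against ρ_sc separately.
Using ∫ x^{2j} ρ_sc = C_j = (1/(j+1)) C(2j, j) (Catalan numbers) and ∫ x^{2j+1} ρ_sc = 0 (odd monomials vanish by symmetry):
  i = 0 (even): a_0 · C_{0} = 1 · 1 = 1
  i = 1 (odd): ∫ x^1 ρ_sc = 0 (vanishes)
  i = 2 (even): a_2 · C_{1} = 1 · 1 = 1

Summing the contributions: ∫_{−2}^{2} p(x) ρ_sc(x) dx = 1 + 1 = 2.


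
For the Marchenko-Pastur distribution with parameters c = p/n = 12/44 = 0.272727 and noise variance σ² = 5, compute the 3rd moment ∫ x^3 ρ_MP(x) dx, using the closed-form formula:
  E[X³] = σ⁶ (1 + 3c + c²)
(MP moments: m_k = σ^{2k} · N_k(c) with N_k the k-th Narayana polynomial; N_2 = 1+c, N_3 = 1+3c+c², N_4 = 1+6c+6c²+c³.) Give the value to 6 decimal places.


E[X³] = σ⁶ (1 + 3c + c²) (third MP moment). With σ² = 5 (so σ⁶ = 125) and c = 12/44 = 0.272727: E[X³] = 125 · (1 + 3·0.272727 + (0.272727)²) = 125 · 1.892562.

So E[X^3] = 236.570248.


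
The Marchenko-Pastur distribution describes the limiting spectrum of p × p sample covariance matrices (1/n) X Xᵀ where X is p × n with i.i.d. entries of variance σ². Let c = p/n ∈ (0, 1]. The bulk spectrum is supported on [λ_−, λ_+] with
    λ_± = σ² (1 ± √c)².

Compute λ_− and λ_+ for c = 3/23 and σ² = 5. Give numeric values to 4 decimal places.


c = 3/23 = 0.130435; √c = 0.361158.
λ_− = σ² (1 − √c)² = 5 · (1 − 0.361158)² = 5 · (0.638842)² = 2.040598.
λ_+ = σ² (1 + √c)² = 5 · (1 + 0.361158)² = 5 · (1.361158)² = 9.263750.

Rounded to 4 decimal places: λ_− ≈ 2.0406, λ_+ ≈ 9.2637.


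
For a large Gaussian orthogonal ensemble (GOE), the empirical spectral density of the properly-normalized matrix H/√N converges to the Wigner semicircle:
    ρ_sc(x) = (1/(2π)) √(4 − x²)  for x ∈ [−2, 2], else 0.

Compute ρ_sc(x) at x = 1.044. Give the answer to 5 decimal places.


ρ_sc(x) = (1/(2π)) √(4 − x²). With x = 1.044:
  4 − x² = 4 − (1.044)² = 4 − 1.089936 = 2.910064.
  √(4 − x²) = 1.705891.
  1/(2π) = 0.159155.
  ρ_sc(1.044) = 0.159155 · 1.705891 = 0.271501.

Rounded to 5 decimal places: ρ_sc(1.044) ≈ 0.27150.


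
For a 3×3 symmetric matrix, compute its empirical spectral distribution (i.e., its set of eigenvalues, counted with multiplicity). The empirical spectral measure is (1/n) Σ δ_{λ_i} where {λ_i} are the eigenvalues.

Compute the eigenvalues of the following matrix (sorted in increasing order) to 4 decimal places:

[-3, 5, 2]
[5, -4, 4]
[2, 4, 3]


Since M is real symmetric, all three eigenvalues are real; they are the roots of det(λI − M) = λ³ − (tr M) λ² + s λ − det M, where s is the sum of the principal 2×2 minors.
tr M = -3 + (-4) + 3 = -4.
s = ((-3)·(-4) − 5²) + ((-3)·3 − 2²) + ((-4)·3 − 4²) = -13 + (-13) + (-28) = -54.
det M (expand along row 1) = (-3)·(-28) − 5·7 + 2·28 = 105.
Characteristic polynomial: λ³ + 4λ² − 54λ − 105 = 0.
Substitute λ = y + (tr M)/3 = y − 1.333333 to remove the quadratic term: y³ + p·y + q = 0 with p = s − (tr M)²/3 = -59.333333 and q = −2(tr M)³/27 + (tr M)·s/3 − det M = -28.259259.
Three real roots ⇒ use the trigonometric (Viète) form: r = 2√(−p/3) = 8.894443, φ = arccos(3q/(p·r)) = arccos(0.160644) = 1.409453 rad.
y_k = r·cos(φ/3 − 2πk/3) for k = 0, 1, 2 gives y = 7.930737, -0.478122, -7.452615.
λ_k = y_k − 1.333333 gives λ = 6.5974, -1.8115, -8.7859 (check: the sum is -4.0000 = tr M).

Eigenvalues sorted in increasing order: [-8.7859, -1.8115, 6.5974].


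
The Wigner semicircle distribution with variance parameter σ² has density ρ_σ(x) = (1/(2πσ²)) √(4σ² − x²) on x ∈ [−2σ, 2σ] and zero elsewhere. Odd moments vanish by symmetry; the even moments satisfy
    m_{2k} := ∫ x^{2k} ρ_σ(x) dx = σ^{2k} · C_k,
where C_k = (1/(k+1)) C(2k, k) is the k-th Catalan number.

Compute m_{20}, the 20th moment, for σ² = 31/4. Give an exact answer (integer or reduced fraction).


By the scaled semicircle moment identity, m_{2k} = σ^{2k} · C_k with k = 10.
C_10 = (1/(k+1)) · C(2k, k) = (1/11) · C(20, 10) = (1/11) · 184756 = 16796.
σ^{2k} = (σ²)^k = (31/4)^10 = 819628286980801/1048576.

Therefore m_{20} = σ^{20} · C_10 = (819628286980801/1048576) · 16796 = 3441619177032383399/262144.


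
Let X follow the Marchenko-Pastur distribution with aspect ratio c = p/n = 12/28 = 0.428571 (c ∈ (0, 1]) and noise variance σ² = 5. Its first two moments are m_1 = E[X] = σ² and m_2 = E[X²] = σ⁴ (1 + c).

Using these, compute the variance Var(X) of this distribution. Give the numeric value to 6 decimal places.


m_1 = E[X] = σ² = 5, so m_1² = 25.
m_2 = E[X²] = σ⁴ (1 + c) = 25 · (1 + 0.428571) = 25 · 1.428571 = 35.714286.
(Note m_2 − m_1² simplifies to c · σ⁴ = 0.428571 · 25.)

Var(X) = m_2 − m_1² = 35.714286 − 25 = 10.714286.


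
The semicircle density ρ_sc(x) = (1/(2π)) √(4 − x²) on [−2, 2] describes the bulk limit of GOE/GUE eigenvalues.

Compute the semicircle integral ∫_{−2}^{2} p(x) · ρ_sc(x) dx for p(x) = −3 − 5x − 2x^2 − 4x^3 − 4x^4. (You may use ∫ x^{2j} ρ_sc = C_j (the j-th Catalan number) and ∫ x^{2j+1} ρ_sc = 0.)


Write p(x) = Σ a_i x^i, split into monomials and integrate each against ρ_sc separately.
Using ∫ x^{2j} ρ_sc = C_j = (1/(j+1)) C(2j, j) (Catalan numbers) and ∫ x^{2j+1} ρ_sc = 0 (odd monomials vanish by symmetry):
  i = 0 (even): a_0 · C_{0} = -3 · 1 = -3
  i = 1 (odd): ∫ x^1 ρ_sc = 0 (vanishes)
  i = 2 (even): a_2 · C_{1} = -2 · 1 = -2
  i = 3 (odd): ∫ x^3 ρ_sc = 0 (vanishes)
  i = 4 (even): a_4 · C_{2} = -4 · 2 = -8

Summing the contributions: ∫_{−2}^{2} p(x) ρ_sc(x) dx = (-3) + (-2) + (-8) = -13.


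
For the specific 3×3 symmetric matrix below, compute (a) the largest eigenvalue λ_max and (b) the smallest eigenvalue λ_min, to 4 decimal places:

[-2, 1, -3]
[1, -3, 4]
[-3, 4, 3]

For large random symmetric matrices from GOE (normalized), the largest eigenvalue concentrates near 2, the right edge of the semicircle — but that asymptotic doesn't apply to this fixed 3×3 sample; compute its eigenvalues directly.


Since M is real symmetric, all three eigenvalues are real; they are the roots of det(λI − M) = λ³ − (tr M) λ² + s λ − det M, where s is the sum of the principal 2×2 minors.
tr M = -2 + (-3) + 3 = -2.
s = ((-2)·(-3) − 1²) + ((-2)·3 − (-3)²) + ((-3)·3 − 4²) = 5 + (-15) + (-25) = -35.
det M (expand along row 1) = (-2)·(-25) − 1·15 + (-3)·(-5) = 50.
Characteristic polynomial: λ³ + 2λ² − 35λ − 50 = 0.
Substitute λ = y + (tr M)/3 = y − 0.666667 to remove the quadratic term: y³ + p·y + q = 0 with p = s − (tr M)²/3 = -36.333333 and q = −2(tr M)³/27 + (tr M)·s/3 − det M = -26.074074.
Three real roots ⇒ use the trigonometric (Viète) form: r = 2√(−p/3) = 6.960204, φ = arccos(3q/(p·r)) = arccos(0.309316) = 1.256322 rad.
y_k = r·cos(φ/3 − 2πk/3) for k = 0, 1, 2 gives y = 6.358760, -0.728266, -5.630494.
λ_k = y_k − 0.666667 gives λ = 5.6921, -1.3949, -6.2972 (check: the sum is -2.0000 = tr M).

Hence λ_max = 5.6921 and λ_min = -6.2972.


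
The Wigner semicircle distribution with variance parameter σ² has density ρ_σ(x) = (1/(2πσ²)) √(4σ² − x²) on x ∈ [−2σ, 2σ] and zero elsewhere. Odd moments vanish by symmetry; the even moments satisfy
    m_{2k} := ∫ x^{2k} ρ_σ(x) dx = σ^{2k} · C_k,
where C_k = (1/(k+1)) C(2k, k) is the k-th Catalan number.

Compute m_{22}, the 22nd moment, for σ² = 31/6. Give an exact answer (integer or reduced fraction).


By the scaled semicircle moment identity, m_{2k} = σ^{2k} · C_k with k = 11.
C_11 = (1/(k+1)) · C(2k, k) = (1/12) · C(22, 11) = (1/12) · 705432 = 58786.
σ^{2k} = (σ²)^k = (31/6)^11 = 25408476896404831/362797056.

Therefore m_{22} = σ^{22} · C_11 = (25408476896404831/362797056) · 58786 = 746831361416027197583/181398528.


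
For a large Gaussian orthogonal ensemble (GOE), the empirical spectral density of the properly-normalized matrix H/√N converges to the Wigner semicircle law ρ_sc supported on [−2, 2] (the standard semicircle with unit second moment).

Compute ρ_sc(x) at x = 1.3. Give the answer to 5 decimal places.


ρ_sc(x) = (1/(2π)) √(4 − x²). With x = 1.3:
  4 − x² = 4 − (1.3)² = 4 − 1.690000 = 2.310000.
  √(4 − x²) = 1.519868.
  1/(2π) = 0.159155.
  ρ_sc(1.3) = 0.159155 · 1.519868 = 0.241895.

Rounded to 5 decimal places: ρ_sc(1.3) ≈ 0.24189.


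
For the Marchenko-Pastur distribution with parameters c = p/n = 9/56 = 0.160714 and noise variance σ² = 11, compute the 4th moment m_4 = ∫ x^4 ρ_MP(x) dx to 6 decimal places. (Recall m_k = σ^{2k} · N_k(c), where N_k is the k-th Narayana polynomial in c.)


E[X⁴] = σ⁸ (1 + 6c + 6c² + c³) (fourth MP moment). With σ² = 11 (so σ⁸ = 14641) and c = 9/56 = 0.160714: E[X⁴] = 14641 · (1 + 6·0.160714 + 6·(0.160714)² + (0.160714)³) = 14641 · 2.123411.

So E[X^4] = 31088.864938.
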